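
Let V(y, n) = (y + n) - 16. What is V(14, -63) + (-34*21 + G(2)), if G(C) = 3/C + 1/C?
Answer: -777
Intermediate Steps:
V(y, n) = -16 + n + y (V(y, n) = (n + y) - 16 = -16 + n + y)
G(C) = 4/C (G(C) = 3/C + 1/C = 4/C)
V(14, -63) + (-34*21 + G(2)) = (-16 - 63 + 14) + (-34*21 + 4/2) = -65 + (-714 + 4*(1/2)) = -65 + (-714 + 2) = -65 - 712 = -777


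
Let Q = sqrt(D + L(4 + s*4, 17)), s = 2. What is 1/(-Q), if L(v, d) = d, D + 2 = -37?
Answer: I*sqrt(22)/22 ≈ 0.2132*I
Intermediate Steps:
D = -39 (D = -2 - 37 = -39)
Q = I*sqrt(22) (Q = sqrt(-39 + 17) = sqrt(-22) = I*sqrt(22) ≈ 4.6904*I)
1/(-Q) = 1/(-I*sqrt(22)) = I*sqrt(22)/22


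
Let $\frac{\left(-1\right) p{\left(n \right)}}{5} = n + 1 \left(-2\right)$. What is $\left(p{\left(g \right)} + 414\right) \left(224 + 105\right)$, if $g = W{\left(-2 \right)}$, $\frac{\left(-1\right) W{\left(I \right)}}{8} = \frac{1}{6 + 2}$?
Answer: $141141$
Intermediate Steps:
$W{\left(I \right)} = -1$ ($W{\left(I \right)} = - \frac{8}{6 + 2} = - \frac{8}{8} = \left(-8\right) \frac{1}{8} = -1$)
$g = -1$
$p{\left(n \right)} = 10 - 5 n$ ($p{\left(n \right)} = - 5 \left(n + 1 \left(-2\right)\right) = - 5 \left(n - 2\right) = - 5 \left(-2 + n\right) = 10 - 5 n$)
$\left(p{\left(g \right)} + 414\right) \left(224 + 105\right) = \left(\left(10 - -5\right) + 414\right) \left(224 + 105\right) = \left(\left(10 + 5\right) + 414\right) 329 = \left(15 + 414\right) 329 = 429 \cdot 329 = 141141$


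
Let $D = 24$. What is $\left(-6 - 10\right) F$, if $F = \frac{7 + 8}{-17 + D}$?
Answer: $- \frac{240}{7} \approx -34.286$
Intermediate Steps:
$F = \frac{15}{7}$ ($F = \frac{7 + 8}{-17 + 24} = \frac{15}{7} \approx 2.1429$)
$\left(-6 - 10\right) F = \left(-6 - 10\right) \frac{15}{7} = \left(-16\right) \frac{15}{7} = - \frac{240}{7}$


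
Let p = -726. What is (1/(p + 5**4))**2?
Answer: 1/10201 ≈ 9.8030e-5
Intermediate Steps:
(1/(p + 5**4))**2 = (1/(-726 + 5**4))**2 = (1/(-726 + 625))**2 = (1/(-101))**2 = (-1/101)**2 = 1/10201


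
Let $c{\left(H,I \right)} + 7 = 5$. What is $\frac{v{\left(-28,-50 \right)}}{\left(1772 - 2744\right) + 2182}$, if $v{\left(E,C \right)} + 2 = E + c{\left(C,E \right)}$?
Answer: $- \frac{16}{605} \approx -0.026446$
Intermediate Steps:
$c{\left(H,I \right)} = -2$ ($c{\left(H,I \right)} = -7 + 5 = -2$)
$v{\left(E,C \right)} = -4 + E$ ($v{\left(E,C \right)} = -2 + \left(E - 2\right) = -2 + \left(-2 + E\right) = -4 + E$)
$\frac{v{\left(-28,-50 \right)}}{\left(1772 - 2744\right) + 2182} = \frac{-4 - 28}{\left(1772 - 2744\right) + 2182} = - \frac{32}{-972 + 2182} = - \frac{32}{1210} = \left(-32\right) \frac{1}{1210} = - \frac{16}{605}$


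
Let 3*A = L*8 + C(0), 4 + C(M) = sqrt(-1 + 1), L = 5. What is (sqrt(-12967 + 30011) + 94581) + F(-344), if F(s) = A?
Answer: 94593 + 2*sqrt(4261) ≈ 94724.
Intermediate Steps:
C(M) = -4 (C(M) = -4 + sqrt(-1 + 1) = -4 + sqrt(0) = -4 + 0 = -4)
A = 12 (A = (5*8 - 4)/3 = (40 - 4)/3 = (1/3)*36 = 12)
F(s) = 12
(sqrt(-12967 + 30011) + 94581) + F(-344) = (sqrt(-12967 + 30011) + 94581) + 12 = (sqrt(17044) + 94581) + 12 = (2*sqrt(4261) + 94581) + 12 = (94581 + 2*sqrt(4261)) + 12 = 94593 + 2*sqrt(4261)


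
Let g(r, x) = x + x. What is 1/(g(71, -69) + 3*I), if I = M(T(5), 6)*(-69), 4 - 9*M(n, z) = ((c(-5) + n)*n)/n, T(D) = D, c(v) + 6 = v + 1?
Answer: -1/345 ≈ -0.0028986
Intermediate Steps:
c(v) = -5 + v (c(v) = -6 + (v + 1) = -6 + (1 + v) = -5 + v)
g(r, x) = 2*x
M(n, z) = 14/9 - n/9 (M(n, z) = 4/9 - ((-5 - 5) + n)*n/(9*n) = 4/9 - (-10 + n)*n/(9*n) = 4/9 - n*(-10 + n)/(9*n) = 4/9 - (-10 + n)/9 = 4/9 + (10/9 - n/9) = 14/9 - n/9)
I = -69 (I = (14/9 - ⅑*5)*(-69) = (14/9 - 5/9)*(-69) = 1*(-69) = -69)
1/(g(71, -69) + 3*I) = 1/(2*(-69) + 3*(-69)) = 1/(-138 - 207) = 1/(-345) = -1/345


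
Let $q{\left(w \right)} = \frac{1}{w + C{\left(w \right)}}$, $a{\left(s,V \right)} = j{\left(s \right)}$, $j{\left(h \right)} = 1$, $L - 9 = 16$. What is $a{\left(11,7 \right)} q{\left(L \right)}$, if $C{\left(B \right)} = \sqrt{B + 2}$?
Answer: $\frac{25}{598} - \frac{3 \sqrt{3}}{598} \approx 0.033117$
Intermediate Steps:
$L = 25$ ($L = 9 + 16 = 25$)
$C{\left(B \right)} = \sqrt{2 + B}$
$a{\left(s,V \right)} = 1$
$q{\left(w \right)} = \frac{1}{w + \sqrt{2 + w}}$
$a{\left(11,7 \right)} q{\left(L \right)} = 1 \frac{1}{25 + \sqrt{2 + 25}} = 1 \frac{1}{25 + \sqrt{27}} = 1 \frac{1}{25 + 3 \sqrt{3}} = \frac{1}{25 + 3 \sqrt{3}}$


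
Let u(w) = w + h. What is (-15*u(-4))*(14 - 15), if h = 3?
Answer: -15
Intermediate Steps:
u(w) = 3 + w (u(w) = w + 3 = 3 + w)
(-15*u(-4))*(14 - 15) = (-15*(3 - 4))*(14 - 15) = -15*(-1)*(-1) = 15*(-1) = -15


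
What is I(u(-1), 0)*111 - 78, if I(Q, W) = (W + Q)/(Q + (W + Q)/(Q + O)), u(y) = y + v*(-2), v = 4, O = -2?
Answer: 441/10 ≈ 44.100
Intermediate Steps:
u(y) = -8 + y (u(y) = y + 4*(-2) = y - 8 = -8 + y)
I(Q, W) = (Q + W)/(Q + (Q + W)/(-2 + Q)) (I(Q, W) = (W + Q)/(Q + (W + Q)/(Q - 2)) = (Q + W)/(Q + (Q + W)/(-2 + Q)))
I(u(-1), 0)*111 - 78 = (((-8 - 1)² - 2*(-8 - 1) - 2*0 + (-8 - 1)*0)/(0 + (-8 - 1)² - (-8 - 1)))*111 - 78 = (((-9)² - 2*(-9) + 0 - 9*0)/(0 + (-9)² - 1*(-9)))*111 - 78 = ((81 + 18 + 0 + 0)/(0 + 81 + 9))*111 - 78 = (99/90)*111 - 78 = ((1/90)*99)*111 - 78 = (11/10)*111 - 78 = 1221/10 - 78 = 441/10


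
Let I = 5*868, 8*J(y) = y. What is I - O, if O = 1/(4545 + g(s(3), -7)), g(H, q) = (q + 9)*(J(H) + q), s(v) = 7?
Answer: 78688536/18131 ≈ 4340.0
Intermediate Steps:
J(y) = y/8
I = 4340
g(H, q) = (9 + q)*(q + H/8) (g(H, q) = (q + 9)*(H/8 + q) = (9 + q)*(q + H/8))
O = 4/18131 (O = 1/(4545 + ((-7)² + 9*(-7) + (9/8)*7 + (⅛)*7*(-7))) = 1/(4545 + (49 - 63 + 63/8 - 49/8)) = 1/(4545 - 49/4) = 1/(18131/4) = 4/18131 ≈ 0.00022062)
I - O = 4340 - 1*4/18131 = 4340 - 4/18131 = 78688536/18131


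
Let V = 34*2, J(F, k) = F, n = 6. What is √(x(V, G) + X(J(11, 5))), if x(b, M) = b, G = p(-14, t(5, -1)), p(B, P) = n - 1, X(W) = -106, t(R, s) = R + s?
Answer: I*√38 ≈ 6.1644*I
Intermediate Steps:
p(B, P) = 5 (p(B, P) = 6 - 1 = 5)
G = 5
V = 68
√(x(V, G) + X(J(11, 5))) = √(68 - 106) = √(-38) = I*√38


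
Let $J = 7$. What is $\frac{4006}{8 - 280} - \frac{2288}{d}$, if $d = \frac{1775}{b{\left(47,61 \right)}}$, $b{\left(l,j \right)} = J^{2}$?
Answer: $- \frac{18802557}{241400} \approx -77.89$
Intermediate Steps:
$b{\left(l,j \right)} = 49$ ($b{\left(l,j \right)} = 7^{2} = 49$)
$d = \frac{1775}{49} \approx 36.224$
$\frac{4006}{8 - 280} - \frac{2288}{d} = \frac{4006}{8 - 280} - \frac{2288}{\frac{1775}{49}} = \frac{4006}{8 - 280} - \frac{112112}{1775} = \frac{4006}{-272} - \frac{112112}{1775} = 4006 \left(- \frac{1}{272}\right) - \frac{112112}{1775} = - \frac{2003}{136} - \frac{112112}{1775} = - \frac{18802557}{241400}$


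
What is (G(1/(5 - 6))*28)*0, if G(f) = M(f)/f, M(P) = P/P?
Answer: 0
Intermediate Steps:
M(P) = 1
G(f) = 1/f
(G(1/(5 - 6))*28)*0 = (28/1/(5 - 6))*0 = (28/1/(-1))*0 = (28/(-1))*0 = -1*28*0 = -28*0 = 0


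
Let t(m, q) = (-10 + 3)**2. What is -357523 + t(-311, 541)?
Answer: -357474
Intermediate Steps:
t(m, q) = 49 (t(m, q) = (-7)**2 = 49)
-357523 + t(-311, 541) = -357523 + 49 = -357474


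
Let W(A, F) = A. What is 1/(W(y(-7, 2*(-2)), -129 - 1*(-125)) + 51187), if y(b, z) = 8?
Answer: 1/51195 ≈ 1.9533e-5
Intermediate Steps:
1/(W(y(-7, 2*(-2)), -129 - 1*(-125)) + 51187) = 1/(8 + 51187) = 1/51195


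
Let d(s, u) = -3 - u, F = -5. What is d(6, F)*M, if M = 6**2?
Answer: 72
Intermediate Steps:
M = 36
d(6, F)*M = (-3 - 1*(-5))*36 = (-3 + 5)*36 = 2*36 = 72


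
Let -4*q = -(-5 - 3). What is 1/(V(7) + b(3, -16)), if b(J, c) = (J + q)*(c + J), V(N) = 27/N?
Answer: -7/64 ≈ -0.10938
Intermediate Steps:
q = -2 (q = -(-1)*(-5 - 3)/4 = -(-1)*(-8)/4 = -¼*8 = -2)
b(J, c) = (-2 + J)*(J + c) (b(J, c) = (J - 2)*(c + J) = (-2 + J)*(J + c))
1/(V(7) + b(3, -16)) = 1/(27/7 + (3² - 2*3 - 2*(-16) + 3*(-16))) = 1/(27*(⅐) + (9 - 6 + 32 - 48)) = 1/(27/7 - 13) = 1/(-64/7) = -7/64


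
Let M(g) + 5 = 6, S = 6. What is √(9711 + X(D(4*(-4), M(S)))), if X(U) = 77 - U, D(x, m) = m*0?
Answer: 2*√2447 ≈ 98.934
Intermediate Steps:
M(g) = 1 (M(g) = -5 + 6 = 1)
D(x, m) = 0
√(9711 + X(D(4*(-4), M(S)))) = √(9711 + (77 - 1*0)) = √(9711 + (77 + 0)) = √(9711 + 77) = √9788 = 2*√2447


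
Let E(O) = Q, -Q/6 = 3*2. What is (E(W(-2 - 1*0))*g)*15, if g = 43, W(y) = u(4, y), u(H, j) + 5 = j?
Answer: -23220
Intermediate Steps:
u(H, j) = -5 + j
Q = -36 (Q = -18*2 = -6*6 = -36)
W(y) = -5 + y
E(O) = -36
(E(W(-2 - 1*0))*g)*15 = -36*43*15 = -1548*15 = -23220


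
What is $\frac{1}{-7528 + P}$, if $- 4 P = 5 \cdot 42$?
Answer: $- \frac{2}{15161} \approx -0.00013192$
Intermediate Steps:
$P = - \frac{105}{2}$ ($P = - \frac{5 \cdot 42}{4} = \left(- \frac{1}{4}\right) 210 = - \frac{105}{2} \approx -52.5$)
$\frac{1}{-7528 + P} = \frac{1}{-7528 - \frac{105}{2}} = \frac{1}{- \frac{15161}{2}} = - \frac{2}{15161}$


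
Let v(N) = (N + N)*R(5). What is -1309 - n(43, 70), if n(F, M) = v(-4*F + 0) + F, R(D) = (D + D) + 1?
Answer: 2432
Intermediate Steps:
R(D) = 1 + 2*D (R(D) = 2*D + 1 = 1 + 2*D)
v(N) = 22*N (v(N) = (N + N)*(1 + 2*5) = (2*N)*(1 + 10) = (2*N)*11 = 22*N)
n(F, M) = -87*F (n(F, M) = 22*(-4*F + 0) + F = 22*(-4*F) + F = -88*F + F = -87*F)
-1309 - n(43, 70) = -1309 - (-87)*43 = -1309 - 1*(-3741) = -1309 + 3741 = 2432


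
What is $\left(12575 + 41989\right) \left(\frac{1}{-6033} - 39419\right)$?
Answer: $- \frac{4325376091664}{2011} \approx -2.1509 \cdot 10^{9}$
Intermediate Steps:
$\left(12575 + 41989\right) \left(\frac{1}{-6033} - 39419\right) = 54564 \left(- \frac{1}{6033} - 39419\right) = 54564 \left(- \frac{237814828}{6033}\right) = - \frac{4325376091664}{2011}$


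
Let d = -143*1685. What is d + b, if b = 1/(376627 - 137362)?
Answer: -57652098074/239265 ≈ -2.4096e+5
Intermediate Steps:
d = -240955
b = 1/239265 ≈ 4.1795e-6
d + b = -240955 + 1/239265 = -57652098074/239265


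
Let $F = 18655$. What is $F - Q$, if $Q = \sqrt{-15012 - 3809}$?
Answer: $18655 - i \sqrt{18821} \approx 18655.0 - 137.19 i$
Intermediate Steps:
$Q = i \sqrt{18821}$ ($Q = \sqrt{-18821} = i \sqrt{18821} \approx 137.19 i$)
$F - Q = 18655 - i \sqrt{18821}$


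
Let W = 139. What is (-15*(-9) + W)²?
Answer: 75076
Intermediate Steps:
(-15*(-9) + W)² = (-15*(-9) + 139)² = (135 + 139)² = 274² = 75076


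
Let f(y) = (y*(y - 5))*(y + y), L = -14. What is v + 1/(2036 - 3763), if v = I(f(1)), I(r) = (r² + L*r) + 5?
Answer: 312586/1727 ≈ 181.00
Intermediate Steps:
f(y) = 2*y²*(-5 + y) (f(y) = (y*(-5 + y))*(2*y) = 2*y²*(-5 + y))
I(r) = 5 + r² - 14*r (I(r) = (r² - 14*r) + 5 = 5 + r² - 14*r)
v = 181 (v = 5 + (2*1²*(-5 + 1))² - 28*1²*(-5 + 1) = 5 + (2*1*(-4))² - 28*(-4) = 5 + (-8)² - 14*(-8) = 5 + 64 + 112 = 181)
v + 1/(2036 - 3763) = 181 + 1/(2036 - 3763) = 181 + 1/(-1727) = 181 - 1/1727 = 312586/1727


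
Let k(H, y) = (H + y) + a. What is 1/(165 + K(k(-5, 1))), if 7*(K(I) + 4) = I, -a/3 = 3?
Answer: 7/1114 ≈ 0.0062837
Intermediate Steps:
a = -9 (a = -3*3 = -9)
k(H, y) = -9 + H + y (k(H, y) = (H + y) - 9 = -9 + H + y)
K(I) = -4 + I/7
1/(165 + K(k(-5, 1))) = 1/(165 + (-4 + (-9 - 5 + 1)/7)) = 1/(165 + (-4 + (⅐)*(-13))) = 1/(165 + (-4 - 13/7)) = 1/(165 - 41/7) = 1/(1114/7) = 7/1114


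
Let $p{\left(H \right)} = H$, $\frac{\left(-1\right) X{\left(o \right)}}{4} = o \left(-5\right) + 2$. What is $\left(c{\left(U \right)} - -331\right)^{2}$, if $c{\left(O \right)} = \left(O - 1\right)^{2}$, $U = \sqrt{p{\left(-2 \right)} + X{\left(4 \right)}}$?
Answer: $161884 - 1608 \sqrt{70} \approx 1.4843 \cdot 10^{5}$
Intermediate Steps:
$X{\left(o \right)} = -8 + 20 o$ ($X{\left(o \right)} = - 4 \left(o \left(-5\right) + 2\right) = - 4 \left(- 5 o + 2\right) = - 4 \left(2 - 5 o\right) = -8 + 20 o$)
$U = \sqrt{70}$ ($U = \sqrt{-2 + \left(-8 + 20 \cdot 4\right)} = \sqrt{-2 + \left(-8 + 80\right)} = \sqrt{-2 + 72} = \sqrt{70} \approx 8.3666$)
$c{\left(O \right)} = \left(-1 + O\right)^{2}$
$\left(c{\left(U \right)} - -331\right)^{2} = \left(\left(-1 + \sqrt{70}\right)^{2} - -331\right)^{2} = \left(\left(-1 + \sqrt{70}\right)^{2} + 331\right)^{2} = \left(331 + \left(-1 + \sqrt{70}\right)^{2}\right)^{2}$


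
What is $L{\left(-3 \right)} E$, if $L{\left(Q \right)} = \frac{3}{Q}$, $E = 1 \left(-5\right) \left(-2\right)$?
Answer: $-10$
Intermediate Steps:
$E = 10$ ($E = \left(-5\right) \left(-2\right) = 10$)
$L{\left(-3 \right)} E = \frac{3}{-3} \cdot 10 = 3 \left(- \frac{1}{3}\right) 10 = \left(-1\right) 10 = -10$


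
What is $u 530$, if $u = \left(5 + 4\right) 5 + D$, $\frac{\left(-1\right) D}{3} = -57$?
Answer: $114480$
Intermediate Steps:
$D = 171$ ($D = \left(-3\right) \left(-57\right) = 171$)
$u = 216$ ($u = \left(5 + 4\right) 5 + 171 = 9 \cdot 5 + 171 = 45 + 171 = 216$)
$u 530 = 216 \cdot 530 = 114480$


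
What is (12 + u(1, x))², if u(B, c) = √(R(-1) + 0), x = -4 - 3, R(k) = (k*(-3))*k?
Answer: (12 + I*√3)² ≈ 141.0 + 41.569*I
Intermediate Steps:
R(k) = -3*k² (R(k) = (-3*k)*k = -3*k²)
x = -7
u(B, c) = I*√3 (u(B, c) = √(-3*(-1)² + 0) = √(-3*1 + 0) = √(-3 + 0) = √(-3) = I*√3)
(12 + u(1, x))² = (12 + I*√3)²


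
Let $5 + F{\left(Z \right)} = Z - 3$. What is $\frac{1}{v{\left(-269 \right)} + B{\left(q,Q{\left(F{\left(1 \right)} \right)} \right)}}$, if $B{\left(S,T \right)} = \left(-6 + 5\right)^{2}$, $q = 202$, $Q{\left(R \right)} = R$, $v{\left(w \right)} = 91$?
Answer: $\frac{1}{92} \approx 0.01087$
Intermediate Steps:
$F{\left(Z \right)} = -8 + Z$ ($F{\left(Z \right)} = -5 + \left(Z - 3\right) = -5 + \left(-3 + Z\right) = -8 + Z$)
$B{\left(S,T \right)} = 1$ ($B{\left(S,T \right)} = \left(-1\right)^{2} = 1$)
$\frac{1}{v{\left(-269 \right)} + B{\left(q,Q{\left(F{\left(1 \right)} \right)} \right)}} = \frac{1}{91 + 1} = \frac{1}{92}$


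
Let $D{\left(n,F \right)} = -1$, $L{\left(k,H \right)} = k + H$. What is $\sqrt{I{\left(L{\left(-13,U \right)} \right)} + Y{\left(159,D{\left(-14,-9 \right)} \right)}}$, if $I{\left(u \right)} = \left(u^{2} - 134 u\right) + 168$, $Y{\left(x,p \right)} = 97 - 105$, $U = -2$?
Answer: $\sqrt{2395} \approx 48.939$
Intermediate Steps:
$L{\left(k,H \right)} = H + k$
$Y{\left(x,p \right)} = -8$ ($Y{\left(x,p \right)} = 97 - 105 = -8$)
$I{\left(u \right)} = 168 + u^{2} - 134 u$
$\sqrt{I{\left(L{\left(-13,U \right)} \right)} + Y{\left(159,D{\left(-14,-9 \right)} \right)}} = \sqrt{\left(168 + \left(-2 - 13\right)^{2} - 134 \left(-2 - 13\right)\right) - 8} = \sqrt{\left(168 + \left(-15\right)^{2} - -2010\right) - 8} = \sqrt{\left(168 + 225 + 2010\right) - 8} = \sqrt{2403 - 8} = \sqrt{2395}$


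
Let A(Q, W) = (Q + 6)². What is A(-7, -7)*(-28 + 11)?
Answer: -17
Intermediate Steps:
A(Q, W) = (6 + Q)²
A(-7, -7)*(-28 + 11) = (6 - 7)²*(-28 + 11) = (-1)²*(-17) = 1*(-17) = -17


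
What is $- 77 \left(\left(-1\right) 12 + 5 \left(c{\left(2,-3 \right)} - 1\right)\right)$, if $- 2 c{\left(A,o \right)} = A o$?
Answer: $154$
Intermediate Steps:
$c{\left(A,o \right)} = - \frac{A o}{2}$
$- 77 \left(\left(-1\right) 12 + 5 \left(c{\left(2,-3 \right)} - 1\right)\right) = - 77 \left(\left(-1\right) 12 + 5 \left(\left(- \frac{1}{2}\right) 2 \left(-3\right) - 1\right)\right) = - 77 \left(-12 + 5 \left(3 - 1\right)\right) = - 77 \left(-12 + 5 \cdot 2\right) = - 77 \left(-12 + 10\right) = \left(-77\right) \left(-2\right) = 154$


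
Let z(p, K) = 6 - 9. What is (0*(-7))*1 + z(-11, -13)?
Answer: -3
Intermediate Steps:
z(p, K) = -3
(0*(-7))*1 + z(-11, -13) = (0*(-7))*1 - 3 = 0*1 - 3 = 0 - 3 = -3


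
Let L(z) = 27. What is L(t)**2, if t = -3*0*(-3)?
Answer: 729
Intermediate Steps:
t = 0 (t = 0*(-3) = 0)
L(t)**2 = 27**2 = 729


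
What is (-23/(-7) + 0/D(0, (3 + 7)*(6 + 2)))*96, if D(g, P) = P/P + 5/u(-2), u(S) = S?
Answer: 2208/7 ≈ 315.43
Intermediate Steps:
D(g, P) = -3/2 (D(g, P) = P/P + 5/(-2) = 1 + 5*(-1/2) = 1 - 5/2 = -3/2)
(-23/(-7) + 0/D(0, (3 + 7)*(6 + 2)))*96 = (-23/(-7) + 0/(-3/2))*96 = (-23*(-1/7) + 0*(-2/3))*96 = (23/7 + 0)*96 = (23/7)*96 = 2208/7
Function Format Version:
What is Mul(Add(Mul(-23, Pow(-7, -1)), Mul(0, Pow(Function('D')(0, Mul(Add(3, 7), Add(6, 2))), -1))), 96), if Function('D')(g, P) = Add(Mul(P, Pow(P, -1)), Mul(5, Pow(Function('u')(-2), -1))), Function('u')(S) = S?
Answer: Rational(2208, 7) ≈ 315.43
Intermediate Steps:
Function('D')(g, P) = Rational(-3, 2) (Function('D')(g, P) = Add(Mul(P, Pow(P, -1)), Mul(5, Pow(-2, -1))) = Add(1, Mul(5, Rational(-1, 2))) = Add(1, Rational(-5, 2)) = Rational(-3, 2))
Mul(Add(Mul(-23, Pow(-7, -1)), Mul(0, Pow(Function('D')(0, Mul(Add(3, 7), Add(6, 2))), -1))), 96) = Mul(Add(Mul(-23, Pow(-7, -1)), Mul(0, Pow(Rational(-3, 2), -1))), 96) = Mul(Add(Mul(-23, Rational(-1, 7)), Mul(0, Rational(-2, 3))), 96) = Mul(Add(Rational(23, 7), 0), 96) = Mul(Rational(23, 7), 96) = Rational(2208, 7)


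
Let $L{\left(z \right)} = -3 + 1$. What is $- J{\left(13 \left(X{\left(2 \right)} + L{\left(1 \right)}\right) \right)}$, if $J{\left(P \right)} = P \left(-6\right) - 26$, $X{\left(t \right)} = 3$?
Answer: $104$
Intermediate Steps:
$L{\left(z \right)} = -2$
$J{\left(P \right)} = -26 - 6 P$ ($J{\left(P \right)} = - 6 P - 26 = -26 - 6 P$)
$- J{\left(13 \left(X{\left(2 \right)} + L{\left(1 \right)}\right) \right)} = - (-26 - 6 \cdot 13 \left(3 - 2\right)) = - (-26 - 6 \cdot 13 \cdot 1) = - (-26 - 78) = \left(-1\right) \left(-104\right) = 104$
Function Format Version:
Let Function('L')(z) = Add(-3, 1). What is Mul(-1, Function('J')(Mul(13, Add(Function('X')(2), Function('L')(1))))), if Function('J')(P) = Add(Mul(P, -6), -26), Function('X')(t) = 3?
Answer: 104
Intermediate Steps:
Function('L')(z) = -2
Function('J')(P) = Add(-26, Mul(-6, P)) (Function('J')(P) = Add(Mul(-6, P), -26) = Add(-26, Mul(-6, P)))
Mul(-1, Function('J')(Mul(13, Add(Function('X')(2), Function('L')(1))))) = Mul(-1, Add(-26, Mul(-6, Mul(13, Add(3, -2))))) = Mul(-1, Add(-26, Mul(-6, Mul(13, 1)))) = Mul(-1, Add(-26, Mul(-6, 13))) = Mul(-1, Add(-26, -78)) = Mul(-1, -104) = 104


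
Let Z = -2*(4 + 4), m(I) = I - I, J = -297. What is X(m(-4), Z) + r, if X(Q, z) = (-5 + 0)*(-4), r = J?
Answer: -277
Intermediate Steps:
m(I) = 0
r = -297
Z = -16 (Z = -2*8 = -16)
X(Q, z) = 20 (X(Q, z) = -5*(-4) = 20)
X(m(-4), Z) + r = 20 - 297 = -277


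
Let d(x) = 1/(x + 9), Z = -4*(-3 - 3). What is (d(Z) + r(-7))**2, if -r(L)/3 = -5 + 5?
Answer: 1/1089 ≈ 0.00091827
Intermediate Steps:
r(L) = 0 (r(L) = -3*(-5 + 5) = -3*0 = 0)
Z = 24 (Z = -4*(-6) = 24)
d(x) = 1/(9 + x)
(d(Z) + r(-7))**2 = (1/(9 + 24) + 0)**2 = (1/33 + 0)**2 = (1/33)**2 = 1/1089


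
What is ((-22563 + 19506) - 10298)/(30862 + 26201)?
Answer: -13355/57063 ≈ -0.23404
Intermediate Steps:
((-22563 + 19506) - 10298)/(30862 + 26201) = (-3057 - 10298)/57063 = -13355*1/57063 = -13355/57063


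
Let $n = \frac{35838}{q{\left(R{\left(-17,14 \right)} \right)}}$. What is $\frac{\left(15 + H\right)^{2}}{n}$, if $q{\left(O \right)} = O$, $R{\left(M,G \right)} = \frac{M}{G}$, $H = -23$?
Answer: $- \frac{272}{125433} \approx -0.0021685$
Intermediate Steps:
$n = - \frac{501732}{17}$ ($n = \frac{35838}{\left(-17\right) \frac{1}{14}} = \frac{35838}{- \frac{17}{14}} = 35838 \left(- \frac{14}{17}\right) = - \frac{501732}{17} \approx -29514.0$)
$\frac{\left(15 + H\right)^{2}}{n} = \frac{\left(15 - 23\right)^{2}}{- \frac{501732}{17}} = \left(-8\right)^{2} \left(- \frac{17}{501732}\right) = 64 \left(- \frac{17}{501732}\right) = - \frac{272}{125433}$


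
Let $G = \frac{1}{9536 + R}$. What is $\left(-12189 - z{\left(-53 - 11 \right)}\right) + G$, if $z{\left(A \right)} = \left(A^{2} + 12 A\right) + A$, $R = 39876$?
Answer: $- \frac{763563635}{49412} \approx -15453.0$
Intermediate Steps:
$z{\left(A \right)} = A^{2} + 13 A$
$G = \frac{1}{49412}$ ($G = \frac{1}{9536 + 39876} = \frac{1}{49412} \approx 2.0238 \cdot 10^{-5}$)
$\left(-12189 - z{\left(-53 - 11 \right)}\right) + G = \left(-12189 - \left(-53 - 11\right) \left(13 - 64\right)\right) + \frac{1}{49412} = \left(-12189 - - 64 \left(13 - 64\right)\right) + \frac{1}{49412} = \left(-12189 - \left(-64\right) \left(-51\right)\right) + \frac{1}{49412} = \left(-12189 - 3264\right) + \frac{1}{49412} = -15453 + \frac{1}{49412} = - \frac{763563635}{49412}$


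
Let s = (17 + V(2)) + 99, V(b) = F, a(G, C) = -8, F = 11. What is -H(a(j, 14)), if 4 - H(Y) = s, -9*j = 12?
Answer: 123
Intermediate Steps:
j = -4/3 (j = -1/9*12 = -4/3 ≈ -1.3333)
V(b) = 11
s = 127 (s = (17 + 11) + 99 = 28 + 99 = 127)
H(Y) = -123 (H(Y) = 4 - 1*127 = 4 - 127 = -123)
-H(a(j, 14)) = -1*(-123) = 123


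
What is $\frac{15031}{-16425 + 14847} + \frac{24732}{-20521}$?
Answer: $- \frac{347478247}{32382138} \approx -10.731$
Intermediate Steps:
$\frac{15031}{-16425 + 14847} + \frac{24732}{-20521} = \frac{15031}{-1578} + 24732 \left(- \frac{1}{20521}\right) = 15031 \left(- \frac{1}{1578}\right) - \frac{24732}{20521} = - \frac{15031}{1578} - \frac{24732}{20521} = - \frac{347478247}{32382138}$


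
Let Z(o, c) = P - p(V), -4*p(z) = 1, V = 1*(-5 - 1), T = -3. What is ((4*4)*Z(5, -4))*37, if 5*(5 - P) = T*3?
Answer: 20868/5 ≈ 4173.6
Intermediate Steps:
V = -6 (V = 1*(-6) = -6)
p(z) = -¼ (p(z) = -¼*1 = -¼)
P = 34/5 (P = 5 - (-3)*3/5 = 5 - ⅕*(-9) = 5 + 9/5 = 34/5 ≈ 6.8000)
Z(o, c) = 141/20 (Z(o, c) = 34/5 - 1*(-¼) = 34/5 + ¼ = 141/20)
((4*4)*Z(5, -4))*37 = ((4*4)*(141/20))*37 = (16*(141/20))*37 = (564/5)*37 = 20868/5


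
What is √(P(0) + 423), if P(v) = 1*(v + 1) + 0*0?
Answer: 2*√106 ≈ 20.591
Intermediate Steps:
P(v) = 1 + v (P(v) = 1*(1 + v) + 0 = (1 + v) + 0 = 1 + v)
√(P(0) + 423) = √((1 + 0) + 423) = √(1 + 423) = √424 = 2*√106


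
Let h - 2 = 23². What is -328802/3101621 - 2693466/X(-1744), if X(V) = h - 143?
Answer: -4177119141781/601714474 ≈ -6942.0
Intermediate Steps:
h = 531 (h = 2 + 23² = 2 + 529 = 531)
X(V) = 388 (X(V) = 531 - 143 = 388)
-328802/3101621 - 2693466/X(-1744) = -328802/3101621 - 2693466/388 = -328802*1/3101621 - 2693466*1/388 = -328802/3101621 - 1346733/194 = -4177119141781/601714474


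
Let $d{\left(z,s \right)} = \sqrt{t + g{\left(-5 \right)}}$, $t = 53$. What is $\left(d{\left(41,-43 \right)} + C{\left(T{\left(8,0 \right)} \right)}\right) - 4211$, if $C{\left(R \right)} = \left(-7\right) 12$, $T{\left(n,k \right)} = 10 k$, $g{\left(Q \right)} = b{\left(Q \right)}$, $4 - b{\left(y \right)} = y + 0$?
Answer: $-4295 + \sqrt{62} \approx -4287.1$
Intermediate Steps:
$b{\left(y \right)} = 4 - y$ ($b{\left(y \right)} = 4 - \left(y + 0\right) = 4 - y$)
$g{\left(Q \right)} = 4 - Q$
$d{\left(z,s \right)} = \sqrt{62}$ ($d{\left(z,s \right)} = \sqrt{53 + \left(4 - -5\right)} = \sqrt{53 + \left(4 + 5\right)} = \sqrt{53 + 9} = \sqrt{62}$)
$C{\left(R \right)} = -84$
$\left(d{\left(41,-43 \right)} + C{\left(T{\left(8,0 \right)} \right)}\right) - 4211 = \left(\sqrt{62} - 84\right) - 4211 = \left(-84 + \sqrt{62}\right) - 4211 = -4295 + \sqrt{62}$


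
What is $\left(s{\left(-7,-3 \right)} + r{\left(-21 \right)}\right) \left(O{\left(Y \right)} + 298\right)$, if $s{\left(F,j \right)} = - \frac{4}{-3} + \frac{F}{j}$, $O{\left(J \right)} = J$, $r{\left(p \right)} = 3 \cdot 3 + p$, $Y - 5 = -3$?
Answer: $-2500$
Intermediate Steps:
$Y = 2$ ($Y = 5 - 3 = 2$)
$r{\left(p \right)} = 9 + p$
$s{\left(F,j \right)} = \frac{4}{3} + \frac{F}{j}$ ($s{\left(F,j \right)} = \left(-4\right) \left(- \frac{1}{3}\right) + \frac{F}{j} = \frac{4}{3} + \frac{F}{j}$)
$\left(s{\left(-7,-3 \right)} + r{\left(-21 \right)}\right) \left(O{\left(Y \right)} + 298\right) = \left(\left(\frac{4}{3} - \frac{7}{-3}\right) + \left(9 - 21\right)\right) \left(2 + 298\right) = \left(\left(\frac{4}{3} - - \frac{7}{3}\right) - 12\right) 300 = \left(\left(\frac{4}{3} + \frac{7}{3}\right) - 12\right) 300 = \left(\frac{11}{3} - 12\right) 300 = \left(- \frac{25}{3}\right) 300 = -2500$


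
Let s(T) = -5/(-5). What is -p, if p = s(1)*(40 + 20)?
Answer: -60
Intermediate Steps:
s(T) = 1 (s(T) = -5*(-⅕) = 1)
p = 60 (p = 1*(40 + 20) = 1*60 = 60)
-p = -1*60 = -60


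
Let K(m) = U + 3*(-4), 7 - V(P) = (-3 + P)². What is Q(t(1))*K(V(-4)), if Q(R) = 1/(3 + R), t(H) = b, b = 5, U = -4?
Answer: -2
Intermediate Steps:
t(H) = 5
V(P) = 7 - (-3 + P)²
K(m) = -16 (K(m) = -4 + 3*(-4) = -4 - 12 = -16)
Q(t(1))*K(V(-4)) = -16/(3 + 5) = -16/8 = (⅛)*(-16) = -2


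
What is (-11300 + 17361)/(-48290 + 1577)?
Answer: -6061/46713 ≈ -0.12975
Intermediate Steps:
(-11300 + 17361)/(-48290 + 1577) = 6061/(-46713) = 6061*(-1/46713) = -6061/46713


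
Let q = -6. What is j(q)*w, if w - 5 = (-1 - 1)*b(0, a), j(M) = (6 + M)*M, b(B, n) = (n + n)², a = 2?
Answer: 0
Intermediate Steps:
b(B, n) = 4*n² (b(B, n) = (2*n)² = 4*n²)
j(M) = M*(6 + M)
w = -27 (w = 5 + (-1 - 1)*(4*2²) = 5 - 8*4 = 5 - 2*16 = 5 - 32 = -27)
j(q)*w = -6*(6 - 6)*(-27) = -6*0*(-27) = 0*(-27) = 0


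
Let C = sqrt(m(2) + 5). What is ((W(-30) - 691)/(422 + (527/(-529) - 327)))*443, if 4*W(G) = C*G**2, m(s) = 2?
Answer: -161933777/49728 + 17576025*sqrt(7)/16576 ≈ -451.02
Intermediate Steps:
C = sqrt(7) (C = sqrt(2 + 5) = sqrt(7) ≈ 2.6458)
W(G) = sqrt(7)*G**2/4 (W(G) = (sqrt(7)*G**2)/4 = sqrt(7)*G**2/4)
((W(-30) - 691)/(422 + (527/(-529) - 327)))*443 = (((1/4)*sqrt(7)*(-30)**2 - 691)/(422 + (527/(-529) - 327)))*443 = (((1/4)*sqrt(7)*900 - 691)/(422 + (527*(-1/529) - 327)))*443 = ((225*sqrt(7) - 691)/(422 + (-527/529 - 327)))*443 = ((-691 + 225*sqrt(7))/(422 - 173510/529))*443 = ((-691 + 225*sqrt(7))/(49728/529))*443 = ((-691 + 225*sqrt(7))*(529/49728))*443 = (-365539/49728 + 39675*sqrt(7)/16576)*443 = -161933777/49728 + 17576025*sqrt(7)/16576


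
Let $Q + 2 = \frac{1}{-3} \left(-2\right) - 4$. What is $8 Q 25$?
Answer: $- \frac{3200}{3} \approx -1066.7$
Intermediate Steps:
$Q = - \frac{16}{3}$ ($Q = -2 - \left(4 - \frac{1}{-3} \left(-2\right)\right) = -2 - \frac{10}{3} = - \frac{16}{3} \approx -5.3333$)
$8 Q 25 = 8 \left(- \frac{16}{3}\right) 25 = \left(- \frac{128}{3}\right) 25 = - \frac{3200}{3}$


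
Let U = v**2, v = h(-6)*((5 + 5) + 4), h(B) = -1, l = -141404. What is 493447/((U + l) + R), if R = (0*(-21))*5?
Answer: -493447/141208 ≈ -3.4945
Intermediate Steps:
v = -14 (v = -((5 + 5) + 4) = -(10 + 4) = -1*14 = -14)
R = 0 (R = 0*5 = 0)
U = 196 (U = (-14)**2 = 196)
493447/((U + l) + R) = 493447/((196 - 141404) + 0) = 493447/(-141208 + 0) = 493447/(-141208) = 493447*(-1/141208) = -493447/141208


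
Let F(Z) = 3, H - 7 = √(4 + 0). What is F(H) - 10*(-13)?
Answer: 133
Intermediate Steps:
H = 9 (H = 7 + √(4 + 0) = 7 + √4 = 7 + 2 = 9)
F(H) - 10*(-13) = 3 - 10*(-13) = 3 + 130 = 133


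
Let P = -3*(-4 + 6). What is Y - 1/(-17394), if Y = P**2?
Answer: 626185/17394 ≈ 36.000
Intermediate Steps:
P = -6 (P = -3*2 = -6)
Y = 36 (Y = (-6)**2 = 36)
Y - 1/(-17394) = 36 - 1/(-17394) = 36 - 1*(-1/17394) = 36 + 1/17394 = 626185/17394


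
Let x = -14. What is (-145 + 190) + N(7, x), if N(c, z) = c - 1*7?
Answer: 45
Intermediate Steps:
N(c, z) = -7 + c (N(c, z) = c - 7 = -7 + c)
(-145 + 190) + N(7, x) = (-145 + 190) + (-7 + 7) = 45 + 0 = 45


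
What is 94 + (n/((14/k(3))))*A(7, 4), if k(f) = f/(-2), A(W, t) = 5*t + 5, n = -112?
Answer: 394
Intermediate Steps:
A(W, t) = 5 + 5*t
k(f) = -f/2 (k(f) = f*(-1/2) = -f/2)
94 + (n/((14/k(3))))*A(7, 4) = 94 + (-112/(14/((-1/2*3))))*(5 + 5*4) = 94 + (-112/(14/(-3/2)))*(5 + 20) = 94 - 112/(14*(-2/3))*25 = 94 - 112/(-28/3)*25 = 94 - 112*(-3/28)*25 = 94 + 12*25 = 94 + 300 = 394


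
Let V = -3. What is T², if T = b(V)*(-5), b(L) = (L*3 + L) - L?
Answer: 2025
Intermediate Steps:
b(L) = 3*L (b(L) = (3*L + L) - L = 4*L - L = 3*L)
T = 45 (T = (3*(-3))*(-5) = -9*(-5) = 45)
T² = 45² = 2025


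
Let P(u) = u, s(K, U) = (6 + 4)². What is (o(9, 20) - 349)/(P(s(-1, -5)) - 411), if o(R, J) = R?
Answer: 340/311 ≈ 1.0932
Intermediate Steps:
s(K, U) = 100 (s(K, U) = 10² = 100)
(o(9, 20) - 349)/(P(s(-1, -5)) - 411) = (9 - 349)/(100 - 411) = -340/(-311) = -340*(-1/311) = 340/311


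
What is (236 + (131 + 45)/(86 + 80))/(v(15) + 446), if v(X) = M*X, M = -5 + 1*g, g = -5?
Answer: 4919/6142 ≈ 0.80088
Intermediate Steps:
M = -10 (M = -5 + 1*(-5) = -5 - 5 = -10)
v(X) = -10*X
(236 + (131 + 45)/(86 + 80))/(v(15) + 446) = (236 + (131 + 45)/(86 + 80))/(-10*15 + 446) = (236 + 176/166)/(-150 + 446) = (236 + 176*(1/166))/296 = (236 + 88/83)*(1/296) = (19676/83)*(1/296) = 4919/6142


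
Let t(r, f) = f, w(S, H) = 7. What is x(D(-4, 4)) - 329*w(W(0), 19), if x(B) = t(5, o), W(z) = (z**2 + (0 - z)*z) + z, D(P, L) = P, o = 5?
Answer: -2298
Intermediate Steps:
W(z) = z (W(z) = (z**2 + (-z)*z) + z = (z**2 - z**2) + z = 0 + z = z)
x(B) = 5
x(D(-4, 4)) - 329*w(W(0), 19) = 5 - 329*7 = 5 - 2303 = -2298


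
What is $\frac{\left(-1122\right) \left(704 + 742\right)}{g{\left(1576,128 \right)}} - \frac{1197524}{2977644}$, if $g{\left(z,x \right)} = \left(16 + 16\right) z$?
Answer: $- \frac{305709930481}{9385533888} \approx -32.572$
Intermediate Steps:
$g{\left(z,x \right)} = 32 z$
$\frac{\left(-1122\right) \left(704 + 742\right)}{g{\left(1576,128 \right)}} - \frac{1197524}{2977644} = \frac{\left(-1122\right) \left(704 + 742\right)}{32 \cdot 1576} - \frac{1197524}{2977644} = \frac{\left(-1122\right) 1446}{50432} - \frac{299381}{744411} = \left(-1622412\right) \frac{1}{50432} - \frac{299381}{744411} = - \frac{405603}{12608} - \frac{299381}{744411} = - \frac{305709930481}{9385533888}$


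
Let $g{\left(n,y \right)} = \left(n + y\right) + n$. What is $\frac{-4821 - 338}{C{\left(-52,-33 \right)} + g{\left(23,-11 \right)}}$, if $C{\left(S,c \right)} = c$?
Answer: $- \frac{5159}{2} \approx -2579.5$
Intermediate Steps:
$g{\left(n,y \right)} = y + 2 n$
$\frac{-4821 - 338}{C{\left(-52,-33 \right)} + g{\left(23,-11 \right)}} = \frac{-4821 - 338}{-33 + \left(-11 + 2 \cdot 23\right)} = - \frac{5159}{-33 + \left(-11 + 46\right)} = - \frac{5159}{-33 + 35} = - \frac{5159}{2}$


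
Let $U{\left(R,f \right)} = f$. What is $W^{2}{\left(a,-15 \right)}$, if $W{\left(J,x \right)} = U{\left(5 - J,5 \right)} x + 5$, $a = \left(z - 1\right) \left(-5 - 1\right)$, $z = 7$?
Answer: $4900$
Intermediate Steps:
$a = -36$ ($a = \left(7 - 1\right) \left(-5 - 1\right) = 6 \left(-6\right) = -36$)
$W{\left(J,x \right)} = 5 + 5 x$ ($W{\left(J,x \right)} = 5 x + 5 = 5 + 5 x$)
$W^{2}{\left(a,-15 \right)} = \left(5 + 5 \left(-15\right)\right)^{2} = \left(5 - 75\right)^{2} = \left(-70\right)^{2} = 4900$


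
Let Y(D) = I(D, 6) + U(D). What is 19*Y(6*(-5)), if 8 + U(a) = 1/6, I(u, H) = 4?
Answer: -437/6 ≈ -72.833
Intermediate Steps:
U(a) = -47/6 (U(a) = -8 + 1/6 = -8 + ⅙ = -47/6)
Y(D) = -23/6 (Y(D) = 4 - 47/6 = -23/6)
19*Y(6*(-5)) = 19*(-23/6) = -437/6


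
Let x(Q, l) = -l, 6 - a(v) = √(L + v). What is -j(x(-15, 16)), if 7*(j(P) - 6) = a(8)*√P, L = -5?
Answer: -6 - 4*I*(6 - √3)/7 ≈ -6.0 - 2.4388*I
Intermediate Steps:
a(v) = 6 - √(-5 + v)
j(P) = 6 + √P*(6 - √3)/7 (j(P) = 6 + ((6 - √(-5 + 8))*√P)/7 = 6 + ((6 - √3)*√P)/7 = 6 + (√P*(6 - √3))/7 = 6 + √P*(6 - √3)/7)
-j(x(-15, 16)) = -(6 + √(-1*16)*(6 - √3)/7) = -(6 + √(-16)*(6 - √3)/7) = -(6 + (4*I)*(6 - √3)/7) = -(6 + 4*I*(6 - √3)/7) = -6 - 4*I*(6 - √3)/7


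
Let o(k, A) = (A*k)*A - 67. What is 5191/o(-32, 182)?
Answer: -5191/1060035 ≈ -0.0048970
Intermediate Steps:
o(k, A) = -67 + k*A² (o(k, A) = k*A² - 67 = -67 + k*A²)
5191/o(-32, 182) = 5191/(-67 - 32*182²) = 5191/(-67 - 32*33124) = 5191/(-67 - 1059968) = 5191/(-1060035) = 5191*(-1/1060035) = -5191/1060035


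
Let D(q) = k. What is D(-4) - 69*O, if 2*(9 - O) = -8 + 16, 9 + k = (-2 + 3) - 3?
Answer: -356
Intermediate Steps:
k = -11 (k = -9 + ((-2 + 3) - 3) = -9 + (1 - 3) = -9 - 2 = -11)
D(q) = -11
O = 5 (O = 9 - (-8 + 16)/2 = 9 - 1/2*8 = 9 - 4 = 5)
D(-4) - 69*O = -11 - 69*5 = -11 - 345 = -356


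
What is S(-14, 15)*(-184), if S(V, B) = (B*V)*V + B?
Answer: -543720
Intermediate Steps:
S(V, B) = B + B*V² (S(V, B) = B*V² + B = B + B*V²)
S(-14, 15)*(-184) = (15*(1 + (-14)²))*(-184) = (15*(1 + 196))*(-184) = (15*197)*(-184) = 2955*(-184) = -543720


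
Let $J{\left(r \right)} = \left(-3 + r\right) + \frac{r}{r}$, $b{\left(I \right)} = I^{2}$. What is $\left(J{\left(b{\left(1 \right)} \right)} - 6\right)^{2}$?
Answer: $49$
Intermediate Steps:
$J{\left(r \right)} = -2 + r$ ($J{\left(r \right)} = \left(-3 + r\right) + 1 = -2 + r$)
$\left(J{\left(b{\left(1 \right)} \right)} - 6\right)^{2} = \left(\left(-2 + 1^{2}\right) - 6\right)^{2} = \left(\left(-2 + 1\right) - 6\right)^{2} = \left(-1 - 6\right)^{2} = \left(-7\right)^{2} = 49$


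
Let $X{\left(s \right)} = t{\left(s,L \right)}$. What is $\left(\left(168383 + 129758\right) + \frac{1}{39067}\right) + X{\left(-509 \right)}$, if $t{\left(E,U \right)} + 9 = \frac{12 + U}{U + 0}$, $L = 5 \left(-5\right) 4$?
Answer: $\frac{291178930599}{976675} \approx 2.9813 \cdot 10^{5}$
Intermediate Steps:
$L = -100$ ($L = \left(-25\right) 4 = -100$)
$t{\left(E,U \right)} = -9 + \frac{12 + U}{U}$ ($t{\left(E,U \right)} = -9 + \frac{12 + U}{U + 0} = -9 + \frac{12 + U}{U}$)
$X{\left(s \right)} = - \frac{203}{25}$ ($X{\left(s \right)} = -8 + \frac{12}{-100} = -8 + 12 \left(- \frac{1}{100}\right) = -8 - \frac{3}{25} = - \frac{203}{25}$)
$\left(\left(168383 + 129758\right) + \frac{1}{39067}\right) + X{\left(-509 \right)} = \left(\left(168383 + 129758\right) + \frac{1}{39067}\right) - \frac{203}{25} = \left(298141 + \frac{1}{39067}\right) - \frac{203}{25} = \frac{11647474448}{39067} - \frac{203}{25} = \frac{291178930599}{976675}$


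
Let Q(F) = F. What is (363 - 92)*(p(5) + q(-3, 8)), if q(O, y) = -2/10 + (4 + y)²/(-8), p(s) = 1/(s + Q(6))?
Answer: -269916/55 ≈ -4907.6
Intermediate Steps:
p(s) = 1/(6 + s) (p(s) = 1/(s + 6) = 1/(6 + s))
q(O, y) = -⅕ - (4 + y)²/8 (q(O, y) = -2*⅒ + (4 + y)²*(-⅛) = -⅕ - (4 + y)²/8)
(363 - 92)*(p(5) + q(-3, 8)) = (363 - 92)*(1/(6 + 5) + (-⅕ - (4 + 8)²/8)) = 271*(1/11 + (-⅕ - ⅛*12²)) = 271*(1/11 + (-⅕ - ⅛*144)) = 271*(1/11 + (-⅕ - 18)) = 271*(1/11 - 91/5) = 271*(-996/55) = -269916/55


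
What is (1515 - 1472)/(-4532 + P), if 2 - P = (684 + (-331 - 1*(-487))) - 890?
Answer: -43/4480 ≈ -0.0095982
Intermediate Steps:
P = 52 (P = 2 - ((684 + (-331 - 1*(-487))) - 890) = 2 - ((684 + (-331 + 487)) - 890) = 2 - ((684 + 156) - 890) = 2 - (840 - 890) = 2 - 1*(-50) = 2 + 50 = 52)
(1515 - 1472)/(-4532 + P) = (1515 - 1472)/(-4532 + 52) = 43/(-4480) = 43*(-1/4480) = -43/4480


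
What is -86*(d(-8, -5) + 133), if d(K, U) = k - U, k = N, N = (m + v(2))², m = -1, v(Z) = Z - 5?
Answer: -13244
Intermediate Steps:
v(Z) = -5 + Z
N = 16 (N = (-1 + (-5 + 2))² = (-1 - 3)² = (-4)² = 16)
k = 16
d(K, U) = 16 - U
-86*(d(-8, -5) + 133) = -86*((16 - 1*(-5)) + 133) = -86*((16 + 5) + 133) = -86*(21 + 133) = -86*154 = -13244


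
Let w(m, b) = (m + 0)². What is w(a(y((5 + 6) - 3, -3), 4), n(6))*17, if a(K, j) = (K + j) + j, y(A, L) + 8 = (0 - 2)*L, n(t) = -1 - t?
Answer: 612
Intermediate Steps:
y(A, L) = -8 - 2*L (y(A, L) = -8 + (0 - 2)*L = -8 - 2*L)
a(K, j) = K + 2*j
w(m, b) = m²
w(a(y((5 + 6) - 3, -3), 4), n(6))*17 = ((-8 - 2*(-3)) + 2*4)²*17 = ((-8 + 6) + 8)²*17 = (-2 + 8)²*17 = 6²*17 = 36*17 = 612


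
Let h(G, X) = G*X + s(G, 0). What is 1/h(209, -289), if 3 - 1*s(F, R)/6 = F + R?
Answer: -1/61637 ≈ -1.6224e-5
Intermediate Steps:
s(F, R) = 18 - 6*F - 6*R (s(F, R) = 18 - 6*(F + R) = 18 + (-6*F - 6*R) = 18 - 6*F - 6*R)
h(G, X) = 18 - 6*G + G*X (h(G, X) = G*X + (18 - 6*G - 6*0) = G*X + (18 - 6*G + 0) = G*X + (18 - 6*G) = 18 - 6*G + G*X)
1/h(209, -289) = 1/(18 - 6*209 + 209*(-289)) = 1/(18 - 1254 - 60401) = 1/(-61637) = -1/61637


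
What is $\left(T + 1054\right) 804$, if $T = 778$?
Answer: $1472928$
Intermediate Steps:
$\left(T + 1054\right) 804 = \left(778 + 1054\right) 804 = 1832 \cdot 804 = 1472928$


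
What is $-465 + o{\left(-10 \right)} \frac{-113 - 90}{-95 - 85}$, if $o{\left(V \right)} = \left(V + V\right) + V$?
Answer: $- \frac{2993}{6} \approx -498.83$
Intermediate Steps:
$o{\left(V \right)} = 3 V$ ($o{\left(V \right)} = 2 V + V = 3 V$)
$-465 + o{\left(-10 \right)} \frac{-113 - 90}{-95 - 85} = -465 + 3 \left(-10\right) \frac{-113 - 90}{-95 - 85} = -465 - 30 \left(- \frac{203}{-180}\right) = -465 - 30 \left(\left(-203\right) \left(- \frac{1}{180}\right)\right) = -465 - \frac{203}{6} = - \frac{2993}{6}$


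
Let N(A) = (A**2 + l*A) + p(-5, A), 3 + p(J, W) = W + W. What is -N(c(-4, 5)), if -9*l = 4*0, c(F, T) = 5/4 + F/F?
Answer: -105/16 ≈ -6.5625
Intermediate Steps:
c(F, T) = 9/4 (c(F, T) = 5*(1/4) + 1 = 5/4 + 1 = 9/4)
p(J, W) = -3 + 2*W (p(J, W) = -3 + (W + W) = -3 + 2*W)
l = 0 (l = -4*0/9 = -1/9*0 = 0)
N(A) = -3 + A**2 + 2*A (N(A) = (A**2 + 0*A) + (-3 + 2*A) = (A**2 + 0) + (-3 + 2*A) = A**2 + (-3 + 2*A) = -3 + A**2 + 2*A)
-N(c(-4, 5)) = -(-3 + (9/4)**2 + 2*(9/4)) = -(-3 + 81/16 + 9/2) = -1*105/16 = -105/16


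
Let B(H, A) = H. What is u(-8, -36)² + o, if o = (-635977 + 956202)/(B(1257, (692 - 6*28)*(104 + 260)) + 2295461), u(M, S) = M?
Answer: 147310177/2296718 ≈ 64.139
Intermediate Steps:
o = 320225/2296718 (o = (-635977 + 956202)/(1257 + 2295461) = 320225/2296718 ≈ 0.13943)
u(-8, -36)² + o = (-8)² + 320225/2296718 = 64 + 320225/2296718 = 147310177/2296718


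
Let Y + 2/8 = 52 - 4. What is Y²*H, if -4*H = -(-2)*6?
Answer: -109443/16 ≈ -6840.2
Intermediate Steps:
Y = 191/4 (Y = -¼ + (52 - 4) = -¼ + 48 = 191/4 ≈ 47.750)
H = -3 (H = -(-1)*(-2*6)/4 = -(-1)*(-12)/4 = -¼*12 = -3)
Y²*H = (191/4)²*(-3) = (36481/16)*(-3) = -109443/16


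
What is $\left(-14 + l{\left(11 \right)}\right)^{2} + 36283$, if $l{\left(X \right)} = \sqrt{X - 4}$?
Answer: $36486 - 28 \sqrt{7} \approx 36412.0$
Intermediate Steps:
$l{\left(X \right)} = \sqrt{-4 + X}$
$\left(-14 + l{\left(11 \right)}\right)^{2} + 36283 = \left(-14 + \sqrt{-4 + 11}\right)^{2} + 36283 = \left(-14 + \sqrt{7}\right)^{2} + 36283 = 36283 + \left(-14 + \sqrt{7}\right)^{2}$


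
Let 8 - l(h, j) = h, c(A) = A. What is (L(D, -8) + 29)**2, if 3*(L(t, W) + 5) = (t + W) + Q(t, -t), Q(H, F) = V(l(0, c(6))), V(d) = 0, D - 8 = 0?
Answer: 576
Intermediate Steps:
l(h, j) = 8 - h
D = 8 (D = 8 + 0 = 8)
Q(H, F) = 0
L(t, W) = -5 + W/3 + t/3 (L(t, W) = -5 + ((t + W) + 0)/3 = -5 + ((W + t) + 0)/3 = -5 + (W + t)/3 = -5 + (W/3 + t/3) = -5 + W/3 + t/3)
(L(D, -8) + 29)**2 = ((-5 + (1/3)*(-8) + (1/3)*8) + 29)**2 = ((-5 - 8/3 + 8/3) + 29)**2 = (-5 + 29)**2 = 24**2 = 576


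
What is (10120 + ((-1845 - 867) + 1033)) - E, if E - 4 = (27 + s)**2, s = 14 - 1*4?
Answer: 7068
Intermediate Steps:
s = 10 (s = 14 - 4 = 10)
E = 1373 (E = 4 + (27 + 10)**2 = 4 + 37**2 = 4 + 1369 = 1373)
(10120 + ((-1845 - 867) + 1033)) - E = (10120 + ((-1845 - 867) + 1033)) - 1*1373 = (10120 + (-2712 + 1033)) - 1373 = (10120 - 1679) - 1373 = 8441 - 1373 = 7068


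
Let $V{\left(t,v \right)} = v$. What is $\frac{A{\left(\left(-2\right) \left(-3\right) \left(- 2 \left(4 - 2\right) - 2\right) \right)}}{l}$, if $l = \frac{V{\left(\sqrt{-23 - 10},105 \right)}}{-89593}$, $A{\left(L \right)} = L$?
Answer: $\frac{153588}{5} \approx 30718.0$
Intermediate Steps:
$l = - \frac{15}{12799}$ ($l = \frac{105}{-89593} = 105 \left(- \frac{1}{89593}\right) = - \frac{15}{12799} \approx -0.001172$)
$\frac{A{\left(\left(-2\right) \left(-3\right) \left(- 2 \left(4 - 2\right) - 2\right) \right)}}{l} = \frac{\left(-2\right) \left(-3\right) \left(- 2 \left(4 - 2\right) - 2\right)}{- \frac{15}{12799}} = 6 \left(\left(-2\right) 2 - 2\right) \left(- \frac{12799}{15}\right) = 6 \left(-4 - 2\right) \left(- \frac{12799}{15}\right) = 6 \left(-6\right) \left(- \frac{12799}{15}\right) = \left(-36\right) \left(- \frac{12799}{15}\right) = \frac{153588}{5}$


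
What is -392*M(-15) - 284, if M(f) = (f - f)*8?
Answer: -284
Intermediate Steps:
M(f) = 0 (M(f) = 0*8 = 0)
-392*M(-15) - 284 = -392*0 - 284 = 0 - 284 = -284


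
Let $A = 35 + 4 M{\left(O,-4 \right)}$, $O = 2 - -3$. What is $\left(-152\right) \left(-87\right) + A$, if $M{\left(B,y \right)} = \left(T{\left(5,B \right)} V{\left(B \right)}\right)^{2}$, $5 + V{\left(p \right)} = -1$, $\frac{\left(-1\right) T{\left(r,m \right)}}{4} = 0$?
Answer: $13259$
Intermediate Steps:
$T{\left(r,m \right)} = 0$ ($T{\left(r,m \right)} = \left(-4\right) 0 = 0$)
$O = 5$ ($O = 2 + 3 = 5$)
$V{\left(p \right)} = -6$ ($V{\left(p \right)} = -5 - 1 = -6$)
$M{\left(B,y \right)} = 0$ ($M{\left(B,y \right)} = \left(0 \left(-6\right)\right)^{2} = 0^{2} = 0$)
$A = 35$ ($A = 35 + 4 \cdot 0 = 35 + 0 = 35$)
$\left(-152\right) \left(-87\right) + A = \left(-152\right) \left(-87\right) + 35 = 13224 + 35 = 13259$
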